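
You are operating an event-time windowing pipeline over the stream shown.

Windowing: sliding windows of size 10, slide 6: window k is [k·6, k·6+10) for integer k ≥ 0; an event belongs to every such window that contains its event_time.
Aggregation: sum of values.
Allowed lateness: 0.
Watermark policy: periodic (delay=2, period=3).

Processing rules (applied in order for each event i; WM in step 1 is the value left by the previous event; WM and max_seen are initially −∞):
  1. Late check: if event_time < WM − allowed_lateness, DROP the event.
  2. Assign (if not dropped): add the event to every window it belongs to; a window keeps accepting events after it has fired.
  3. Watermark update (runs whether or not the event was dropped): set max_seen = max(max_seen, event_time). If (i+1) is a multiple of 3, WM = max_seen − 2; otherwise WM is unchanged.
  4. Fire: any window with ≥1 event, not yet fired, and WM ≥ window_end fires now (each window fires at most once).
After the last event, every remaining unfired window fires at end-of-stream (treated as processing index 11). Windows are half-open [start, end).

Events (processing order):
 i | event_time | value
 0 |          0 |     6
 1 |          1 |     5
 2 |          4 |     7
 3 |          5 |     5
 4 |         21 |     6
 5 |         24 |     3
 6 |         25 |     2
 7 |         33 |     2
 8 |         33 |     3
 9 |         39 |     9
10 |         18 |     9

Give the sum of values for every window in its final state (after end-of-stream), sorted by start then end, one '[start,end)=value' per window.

i=0 t=0 v=6: → [0,10); WM=−∞
i=1 t=1 v=5: → [0,10); WM=−∞
i=2 t=4 v=7: → [0,10); WM=2
i=3 t=5 v=5: → [0,10); WM=2
i=4 t=21 v=6: → [18,28),[12,22); WM=2
i=5 t=24 v=3: → [24,34),[18,28); WM=22; [0,10) fires=23 [12,22) fires=6
i=6 t=25 v=2: → [24,34),[18,28); WM=22
i=7 t=33 v=2: → [30,40),[24,34); WM=22
i=8 t=33 v=3: → [30,40),[24,34); WM=31; [18,28) fires=11
i=9 t=39 v=9: → [36,46),[30,40); WM=31
i=10 t=18 v=9: DROP (t<31-0); WM=31

[0,10)=23 [12,22)=6 [18,28)=11 [24,34)=10 [30,40)=14 [36,46)=9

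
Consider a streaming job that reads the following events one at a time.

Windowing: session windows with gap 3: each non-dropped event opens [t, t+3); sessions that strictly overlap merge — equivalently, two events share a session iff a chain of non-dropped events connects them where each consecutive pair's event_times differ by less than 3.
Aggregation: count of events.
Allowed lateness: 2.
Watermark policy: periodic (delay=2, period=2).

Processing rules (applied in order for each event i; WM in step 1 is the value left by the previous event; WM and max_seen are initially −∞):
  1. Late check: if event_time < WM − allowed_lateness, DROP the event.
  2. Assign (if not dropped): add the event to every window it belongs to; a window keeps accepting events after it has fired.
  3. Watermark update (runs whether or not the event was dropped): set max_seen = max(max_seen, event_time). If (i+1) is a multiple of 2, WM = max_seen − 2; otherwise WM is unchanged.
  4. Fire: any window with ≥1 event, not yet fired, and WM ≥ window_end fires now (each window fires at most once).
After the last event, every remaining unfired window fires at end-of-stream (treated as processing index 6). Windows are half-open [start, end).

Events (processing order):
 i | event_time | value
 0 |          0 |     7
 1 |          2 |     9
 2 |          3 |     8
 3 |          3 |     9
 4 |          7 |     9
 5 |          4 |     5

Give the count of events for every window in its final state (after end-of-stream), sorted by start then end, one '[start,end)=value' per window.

[0,7)=5 [7,10)=1

i=0 t=0 v=7: → [0,3); WM=−∞
i=1 t=2 v=9: → [0,5); WM=0
i=2 t=3 v=8: → [0,6); WM=0
i=3 t=3 v=9: → [0,6); WM=1
i=4 t=7 v=9: → [7,10); WM=1
i=5 t=4 v=5: → [0,7); WM=5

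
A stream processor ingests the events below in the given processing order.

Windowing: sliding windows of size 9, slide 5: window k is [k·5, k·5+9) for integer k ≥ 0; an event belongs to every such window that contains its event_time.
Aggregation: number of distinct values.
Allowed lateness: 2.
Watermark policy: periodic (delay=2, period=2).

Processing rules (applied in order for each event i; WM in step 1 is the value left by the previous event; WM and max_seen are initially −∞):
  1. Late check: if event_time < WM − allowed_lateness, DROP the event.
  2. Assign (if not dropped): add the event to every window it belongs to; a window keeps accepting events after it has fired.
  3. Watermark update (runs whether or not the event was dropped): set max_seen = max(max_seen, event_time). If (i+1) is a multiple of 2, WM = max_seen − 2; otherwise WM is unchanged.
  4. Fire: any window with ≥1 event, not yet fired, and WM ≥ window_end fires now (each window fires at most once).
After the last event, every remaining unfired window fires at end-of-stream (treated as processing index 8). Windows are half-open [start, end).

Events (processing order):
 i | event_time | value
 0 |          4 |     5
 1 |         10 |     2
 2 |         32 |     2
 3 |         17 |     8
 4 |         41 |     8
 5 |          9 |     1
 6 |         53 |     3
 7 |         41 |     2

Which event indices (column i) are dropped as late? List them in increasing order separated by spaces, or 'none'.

i=0 t=4 v=5: → [0,9); WM=−∞
i=1 t=10 v=2: → [10,19),[5,14); WM=8
i=2 t=32 v=2: → [30,39),[25,34); WM=8
i=3 t=17 v=8: → [15,24),[10,19); WM=30; [0,9) fires=1 [5,14) fires=1 [10,19) fires=2 [15,24) fires=1
i=4 t=41 v=8: → [40,49),[35,44); WM=30
i=5 t=9 v=1: DROP (t<30-2); WM=39; [25,34) fires=1 [30,39) fires=1
i=6 t=53 v=3: → [50,59),[45,54); WM=39
i=7 t=41 v=2: → [40,49),[35,44); WM=51; [35,44) fires=2 [40,49) fires=2

5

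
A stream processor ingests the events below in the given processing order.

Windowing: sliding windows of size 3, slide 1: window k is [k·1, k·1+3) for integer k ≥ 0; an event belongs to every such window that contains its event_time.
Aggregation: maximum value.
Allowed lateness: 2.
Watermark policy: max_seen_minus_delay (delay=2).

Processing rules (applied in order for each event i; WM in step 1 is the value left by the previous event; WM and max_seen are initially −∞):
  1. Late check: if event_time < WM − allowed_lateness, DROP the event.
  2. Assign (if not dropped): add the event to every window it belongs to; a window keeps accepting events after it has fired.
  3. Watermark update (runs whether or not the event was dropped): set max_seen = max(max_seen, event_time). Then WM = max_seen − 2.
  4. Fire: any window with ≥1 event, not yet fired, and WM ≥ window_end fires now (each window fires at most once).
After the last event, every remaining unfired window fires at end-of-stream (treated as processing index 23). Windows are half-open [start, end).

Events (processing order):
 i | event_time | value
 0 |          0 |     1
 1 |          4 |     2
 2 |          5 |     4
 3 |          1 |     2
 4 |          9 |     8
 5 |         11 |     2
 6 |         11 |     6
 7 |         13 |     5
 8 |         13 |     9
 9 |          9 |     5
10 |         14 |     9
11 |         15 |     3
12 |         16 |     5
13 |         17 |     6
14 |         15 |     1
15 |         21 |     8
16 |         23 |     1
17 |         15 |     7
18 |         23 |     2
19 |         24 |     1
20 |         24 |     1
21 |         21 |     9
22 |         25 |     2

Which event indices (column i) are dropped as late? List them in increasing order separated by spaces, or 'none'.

17

i=0 t=0 v=1: → [0,3); WM=-2
i=1 t=4 v=2: → [4,7),[3,6),[2,5); WM=2
i=2 t=5 v=4: → [5,8),[4,7),[3,6); WM=3; [0,3) fires=1
i=3 t=1 v=2: → [1,4),[0,3); WM=3
i=4 t=9 v=8: → [9,12),[8,11),[7,10); WM=7; [1,4) fires=2 [2,5) fires=2 [3,6) fires=4 [4,7) fires=4
i=5 t=11 v=2: → [11,14),[10,13),[9,12); WM=9; [5,8) fires=4
i=6 t=11 v=6: → [11,14),[10,13),[9,12); WM=9
i=7 t=13 v=5: → [13,16),[12,15),[11,14); WM=11; [7,10) fires=8 [8,11) fires=8
i=8 t=13 v=9: → [13,16),[12,15),[11,14); WM=11
i=9 t=9 v=5: → [9,12),[8,11),[7,10); WM=11
i=10 t=14 v=9: → [14,17),[13,16),[12,15); WM=12; [9,12) fires=8
i=11 t=15 v=3: → [15,18),[14,17),[13,16); WM=13; [10,13) fires=6
i=12 t=16 v=5: → [16,19),[15,18),[14,17); WM=14; [11,14) fires=9
i=13 t=17 v=6: → [17,20),[16,19),[15,18); WM=15; [12,15) fires=9
i=14 t=15 v=1: → [15,18),[14,17),[13,16); WM=15
i=15 t=21 v=8: → [21,24),[20,23),[19,22); WM=19; [13,16) fires=9 [14,17) fires=9 [15,18) fires=6 [16,19) fires=6
i=16 t=23 v=1: → [23,26),[22,25),[21,24); WM=21; [17,20) fires=6
i=17 t=15 v=7: DROP (t<21-2); WM=21
i=18 t=23 v=2: → [23,26),[22,25),[21,24); WM=21
i=19 t=24 v=1: → [24,27),[23,26),[22,25); WM=22; [19,22) fires=8
i=20 t=24 v=1: → [24,27),[23,26),[22,25); WM=22
i=21 t=21 v=9: → [21,24),[20,23),[19,22); WM=22
i=22 t=25 v=2: → [25,28),[24,27),[23,26); WM=23; [20,23) fires=9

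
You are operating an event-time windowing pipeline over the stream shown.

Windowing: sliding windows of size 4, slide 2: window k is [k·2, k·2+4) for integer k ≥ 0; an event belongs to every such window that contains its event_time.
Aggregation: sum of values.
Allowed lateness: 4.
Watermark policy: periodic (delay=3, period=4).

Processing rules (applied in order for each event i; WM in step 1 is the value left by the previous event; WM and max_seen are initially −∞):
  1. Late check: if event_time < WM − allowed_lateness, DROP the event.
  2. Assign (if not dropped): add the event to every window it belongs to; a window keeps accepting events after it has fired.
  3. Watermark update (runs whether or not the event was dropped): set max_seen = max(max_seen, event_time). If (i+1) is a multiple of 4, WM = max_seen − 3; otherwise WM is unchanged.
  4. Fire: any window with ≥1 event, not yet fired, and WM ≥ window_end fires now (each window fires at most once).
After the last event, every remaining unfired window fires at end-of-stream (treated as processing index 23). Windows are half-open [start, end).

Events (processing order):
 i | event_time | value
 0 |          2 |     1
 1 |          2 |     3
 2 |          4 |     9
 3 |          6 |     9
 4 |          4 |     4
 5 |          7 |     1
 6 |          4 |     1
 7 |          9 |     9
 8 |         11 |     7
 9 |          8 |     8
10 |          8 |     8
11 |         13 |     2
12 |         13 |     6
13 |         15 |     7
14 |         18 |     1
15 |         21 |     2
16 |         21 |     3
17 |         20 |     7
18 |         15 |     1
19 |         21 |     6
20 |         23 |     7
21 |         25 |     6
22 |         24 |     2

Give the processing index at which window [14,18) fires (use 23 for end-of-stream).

15

i=0 t=2 v=1: → [2,6),[0,4); WM=−∞
i=1 t=2 v=3: → [2,6),[0,4); WM=−∞
i=2 t=4 v=9: → [4,8),[2,6); WM=−∞
i=3 t=6 v=9: → [6,10),[4,8); WM=3
i=4 t=4 v=4: → [4,8),[2,6); WM=3
i=5 t=7 v=1: → [6,10),[4,8); WM=3
i=6 t=4 v=1: → [4,8),[2,6); WM=3
i=7 t=9 v=9: → [8,12),[6,10); WM=6; [0,4) fires=4 [2,6) fires=18
i=8 t=11 v=7: → [10,14),[8,12); WM=6
i=9 t=8 v=8: → [8,12),[6,10); WM=6
i=10 t=8 v=8: → [8,12),[6,10); WM=6
i=11 t=13 v=2: → [12,16),[10,14); WM=10; [4,8) fires=24 [6,10) fires=35
i=12 t=13 v=6: → [12,16),[10,14); WM=10
i=13 t=15 v=7: → [14,18),[12,16); WM=10
i=14 t=18 v=1: → [18,22),[16,20); WM=10
i=15 t=21 v=2: → [20,24),[18,22); WM=18; [8,12) fires=32 [10,14) fires=15 [12,16) fires=15 [14,18) fires=7
i=16 t=21 v=3: → [20,24),[18,22); WM=18
i=17 t=20 v=7: → [20,24),[18,22); WM=18
i=18 t=15 v=1: → [14,18),[12,16); WM=18
i=19 t=21 v=6: → [20,24),[18,22); WM=18
i=20 t=23 v=7: → [22,26),[20,24); WM=18
i=21 t=25 v=6: → [24,28),[22,26); WM=18
i=22 t=24 v=2: → [24,28),[22,26); WM=18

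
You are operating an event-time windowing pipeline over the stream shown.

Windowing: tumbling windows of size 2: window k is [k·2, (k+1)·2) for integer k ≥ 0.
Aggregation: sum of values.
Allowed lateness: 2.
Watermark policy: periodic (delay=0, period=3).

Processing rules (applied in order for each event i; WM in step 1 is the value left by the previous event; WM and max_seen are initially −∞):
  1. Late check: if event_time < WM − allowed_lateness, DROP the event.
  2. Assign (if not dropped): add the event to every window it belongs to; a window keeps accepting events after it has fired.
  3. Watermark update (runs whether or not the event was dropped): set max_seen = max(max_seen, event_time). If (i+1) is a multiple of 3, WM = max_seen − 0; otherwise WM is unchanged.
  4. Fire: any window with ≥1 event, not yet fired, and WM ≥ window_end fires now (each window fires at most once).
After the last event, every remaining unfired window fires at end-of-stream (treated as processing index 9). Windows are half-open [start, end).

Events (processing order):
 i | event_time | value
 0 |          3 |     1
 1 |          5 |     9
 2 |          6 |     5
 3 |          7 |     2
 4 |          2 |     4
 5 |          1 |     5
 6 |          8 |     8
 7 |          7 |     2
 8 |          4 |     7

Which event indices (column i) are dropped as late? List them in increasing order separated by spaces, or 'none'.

4 5 8

i=0 t=3 v=1: → [2,4); WM=−∞
i=1 t=5 v=9: → [4,6); WM=−∞
i=2 t=6 v=5: → [6,8); WM=6; [2,4) fires=1 [4,6) fires=9
i=3 t=7 v=2: → [6,8); WM=6
i=4 t=2 v=4: DROP (t<6-2); WM=6
i=5 t=1 v=5: DROP (t<6-2); WM=7
i=6 t=8 v=8: → [8,10); WM=7
i=7 t=7 v=2: → [6,8); WM=7
i=8 t=4 v=7: DROP (t<7-2); WM=8; [6,8) fires=9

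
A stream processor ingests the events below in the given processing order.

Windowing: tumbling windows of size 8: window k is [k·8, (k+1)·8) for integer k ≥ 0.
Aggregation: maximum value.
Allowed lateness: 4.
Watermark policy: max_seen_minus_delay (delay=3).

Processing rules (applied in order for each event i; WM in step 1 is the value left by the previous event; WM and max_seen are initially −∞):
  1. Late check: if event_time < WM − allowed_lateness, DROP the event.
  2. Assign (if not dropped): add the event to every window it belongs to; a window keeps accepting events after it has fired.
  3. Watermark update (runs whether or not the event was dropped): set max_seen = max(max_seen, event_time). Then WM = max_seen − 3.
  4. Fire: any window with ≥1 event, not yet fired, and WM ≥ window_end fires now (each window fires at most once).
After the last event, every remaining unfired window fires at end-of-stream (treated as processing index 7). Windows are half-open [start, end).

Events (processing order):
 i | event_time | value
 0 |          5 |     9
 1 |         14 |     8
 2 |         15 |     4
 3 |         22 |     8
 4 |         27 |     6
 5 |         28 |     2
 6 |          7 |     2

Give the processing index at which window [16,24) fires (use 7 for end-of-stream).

i=0 t=5 v=9: → [0,8); WM=2
i=1 t=14 v=8: → [8,16); WM=11; [0,8) fires=9
i=2 t=15 v=4: → [8,16); WM=12
i=3 t=22 v=8: → [16,24); WM=19; [8,16) fires=8
i=4 t=27 v=6: → [24,32); WM=24; [16,24) fires=8
i=5 t=28 v=2: → [24,32); WM=25
i=6 t=7 v=2: DROP (t<25-4); WM=25

4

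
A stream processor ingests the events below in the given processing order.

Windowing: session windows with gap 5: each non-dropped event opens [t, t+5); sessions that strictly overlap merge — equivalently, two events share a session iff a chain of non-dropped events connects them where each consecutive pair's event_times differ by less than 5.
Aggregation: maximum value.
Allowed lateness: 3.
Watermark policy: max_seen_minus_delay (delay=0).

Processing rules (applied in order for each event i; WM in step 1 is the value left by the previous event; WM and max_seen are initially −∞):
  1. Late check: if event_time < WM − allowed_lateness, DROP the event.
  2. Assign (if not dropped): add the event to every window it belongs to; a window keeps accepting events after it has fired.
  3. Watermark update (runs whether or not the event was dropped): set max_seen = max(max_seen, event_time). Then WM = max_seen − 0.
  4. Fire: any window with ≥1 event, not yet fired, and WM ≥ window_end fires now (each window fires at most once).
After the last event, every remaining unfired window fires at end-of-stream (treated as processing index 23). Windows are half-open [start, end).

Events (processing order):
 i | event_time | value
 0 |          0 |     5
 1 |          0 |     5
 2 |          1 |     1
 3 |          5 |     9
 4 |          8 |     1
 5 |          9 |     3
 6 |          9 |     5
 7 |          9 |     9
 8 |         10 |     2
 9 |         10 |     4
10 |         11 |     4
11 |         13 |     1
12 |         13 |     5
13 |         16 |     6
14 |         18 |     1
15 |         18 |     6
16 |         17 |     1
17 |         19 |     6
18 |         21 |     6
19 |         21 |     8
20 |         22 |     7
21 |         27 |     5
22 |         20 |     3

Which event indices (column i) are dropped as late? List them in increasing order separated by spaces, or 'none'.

22

i=0 t=0 v=5: → [0,5); WM=0
i=1 t=0 v=5: → [0,5); WM=0
i=2 t=1 v=1: → [0,6); WM=1
i=3 t=5 v=9: → [0,10); WM=5
i=4 t=8 v=1: → [0,13); WM=8
i=5 t=9 v=3: → [0,14); WM=9
i=6 t=9 v=5: → [0,14); WM=9
i=7 t=9 v=9: → [0,14); WM=9
i=8 t=10 v=2: → [0,15); WM=10
i=9 t=10 v=4: → [0,15); WM=10
i=10 t=11 v=4: → [0,16); WM=11
i=11 t=13 v=1: → [0,18); WM=13
i=12 t=13 v=5: → [0,18); WM=13
i=13 t=16 v=6: → [0,21); WM=16
i=14 t=18 v=1: → [0,23); WM=18
i=15 t=18 v=6: → [0,23); WM=18
i=16 t=17 v=1: → [0,23); WM=18
i=17 t=19 v=6: → [0,24); WM=19
i=18 t=21 v=6: → [0,26); WM=21
i=19 t=21 v=8: → [0,26); WM=21
i=20 t=22 v=7: → [0,27); WM=22
i=21 t=27 v=5: → [27,32); WM=27
i=22 t=20 v=3: DROP (t<27-3); WM=27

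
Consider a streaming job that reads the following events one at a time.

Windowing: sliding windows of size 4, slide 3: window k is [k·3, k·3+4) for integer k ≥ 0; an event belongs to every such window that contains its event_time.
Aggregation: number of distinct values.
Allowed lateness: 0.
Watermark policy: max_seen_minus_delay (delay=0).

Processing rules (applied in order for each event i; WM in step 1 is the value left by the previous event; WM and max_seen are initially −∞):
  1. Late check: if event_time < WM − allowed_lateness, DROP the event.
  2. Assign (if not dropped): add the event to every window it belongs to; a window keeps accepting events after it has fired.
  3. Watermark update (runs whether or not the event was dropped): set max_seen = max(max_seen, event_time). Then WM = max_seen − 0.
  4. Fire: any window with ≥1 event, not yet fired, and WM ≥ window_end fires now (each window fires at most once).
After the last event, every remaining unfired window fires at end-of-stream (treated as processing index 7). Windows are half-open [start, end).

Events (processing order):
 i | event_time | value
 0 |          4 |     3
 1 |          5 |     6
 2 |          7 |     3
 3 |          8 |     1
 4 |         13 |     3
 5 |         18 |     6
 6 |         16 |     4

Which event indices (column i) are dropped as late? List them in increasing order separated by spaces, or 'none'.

6

i=0 t=4 v=3: → [3,7); WM=4
i=1 t=5 v=6: → [3,7); WM=5
i=2 t=7 v=3: → [6,10); WM=7; [3,7) fires=2
i=3 t=8 v=1: → [6,10); WM=8
i=4 t=13 v=3: → [12,16); WM=13; [6,10) fires=2
i=5 t=18 v=6: → [18,22),[15,19); WM=18; [12,16) fires=1
i=6 t=16 v=4: DROP (t<18-0); WM=18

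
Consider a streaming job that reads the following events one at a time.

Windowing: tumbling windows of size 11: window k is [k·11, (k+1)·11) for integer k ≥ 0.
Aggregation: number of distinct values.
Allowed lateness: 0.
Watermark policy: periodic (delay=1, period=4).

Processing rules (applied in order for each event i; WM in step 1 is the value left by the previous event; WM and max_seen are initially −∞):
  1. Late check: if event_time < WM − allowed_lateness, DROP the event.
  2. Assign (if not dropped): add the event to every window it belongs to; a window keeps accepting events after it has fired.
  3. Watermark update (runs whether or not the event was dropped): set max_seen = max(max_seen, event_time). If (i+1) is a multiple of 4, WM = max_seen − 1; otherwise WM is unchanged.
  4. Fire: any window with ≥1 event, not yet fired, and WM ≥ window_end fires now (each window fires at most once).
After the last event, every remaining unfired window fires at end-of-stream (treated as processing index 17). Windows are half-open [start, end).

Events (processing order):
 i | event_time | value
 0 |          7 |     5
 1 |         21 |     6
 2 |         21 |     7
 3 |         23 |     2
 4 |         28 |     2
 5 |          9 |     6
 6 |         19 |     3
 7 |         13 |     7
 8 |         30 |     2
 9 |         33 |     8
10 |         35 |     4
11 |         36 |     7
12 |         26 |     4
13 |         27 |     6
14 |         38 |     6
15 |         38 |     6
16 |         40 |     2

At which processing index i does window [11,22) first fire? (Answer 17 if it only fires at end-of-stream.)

i=0 t=7 v=5: → [0,11); WM=−∞
i=1 t=21 v=6: → [11,22); WM=−∞
i=2 t=21 v=7: → [11,22); WM=−∞
i=3 t=23 v=2: → [22,33); WM=22; [0,11) fires=1 [11,22) fires=2
i=4 t=28 v=2: → [22,33); WM=22
i=5 t=9 v=6: DROP (t<22-0); WM=22
i=6 t=19 v=3: DROP (t<22-0); WM=22
i=7 t=13 v=7: DROP (t<22-0); WM=27
i=8 t=30 v=2: → [22,33); WM=27
i=9 t=33 v=8: → [33,44); WM=27
i=10 t=35 v=4: → [33,44); WM=27
i=11 t=36 v=7: → [33,44); WM=35; [22,33) fires=1
i=12 t=26 v=4: DROP (t<35-0); WM=35
i=13 t=27 v=6: DROP (t<35-0); WM=35
i=14 t=38 v=6: → [33,44); WM=35
i=15 t=38 v=6: → [33,44); WM=37
i=16 t=40 v=2: → [33,44); WM=37

3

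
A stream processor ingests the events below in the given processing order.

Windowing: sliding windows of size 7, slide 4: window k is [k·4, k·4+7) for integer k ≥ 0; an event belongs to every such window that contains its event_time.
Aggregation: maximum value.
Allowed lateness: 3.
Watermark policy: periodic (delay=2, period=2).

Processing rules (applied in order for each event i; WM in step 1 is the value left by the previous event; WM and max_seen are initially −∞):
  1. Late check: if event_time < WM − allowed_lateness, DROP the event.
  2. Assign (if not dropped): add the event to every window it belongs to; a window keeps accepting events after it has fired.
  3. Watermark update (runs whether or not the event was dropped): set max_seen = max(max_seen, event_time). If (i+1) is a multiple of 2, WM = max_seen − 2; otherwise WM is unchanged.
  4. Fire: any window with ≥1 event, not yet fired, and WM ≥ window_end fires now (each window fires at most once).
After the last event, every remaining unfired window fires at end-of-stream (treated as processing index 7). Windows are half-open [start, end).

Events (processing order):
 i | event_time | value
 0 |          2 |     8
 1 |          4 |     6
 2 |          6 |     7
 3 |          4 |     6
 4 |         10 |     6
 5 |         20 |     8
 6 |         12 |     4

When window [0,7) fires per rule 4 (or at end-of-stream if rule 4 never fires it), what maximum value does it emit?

8

i=0 t=2 v=8: → [0,7); WM=−∞
i=1 t=4 v=6: → [4,11),[0,7); WM=2
i=2 t=6 v=7: → [4,11),[0,7); WM=2
i=3 t=4 v=6: → [4,11),[0,7); WM=4
i=4 t=10 v=6: → [8,15),[4,11); WM=4
i=5 t=20 v=8: → [20,27),[16,23); WM=18; [0,7) fires=8 [4,11) fires=7 [8,15) fires=6
i=6 t=12 v=4: DROP (t<18-3); WM=18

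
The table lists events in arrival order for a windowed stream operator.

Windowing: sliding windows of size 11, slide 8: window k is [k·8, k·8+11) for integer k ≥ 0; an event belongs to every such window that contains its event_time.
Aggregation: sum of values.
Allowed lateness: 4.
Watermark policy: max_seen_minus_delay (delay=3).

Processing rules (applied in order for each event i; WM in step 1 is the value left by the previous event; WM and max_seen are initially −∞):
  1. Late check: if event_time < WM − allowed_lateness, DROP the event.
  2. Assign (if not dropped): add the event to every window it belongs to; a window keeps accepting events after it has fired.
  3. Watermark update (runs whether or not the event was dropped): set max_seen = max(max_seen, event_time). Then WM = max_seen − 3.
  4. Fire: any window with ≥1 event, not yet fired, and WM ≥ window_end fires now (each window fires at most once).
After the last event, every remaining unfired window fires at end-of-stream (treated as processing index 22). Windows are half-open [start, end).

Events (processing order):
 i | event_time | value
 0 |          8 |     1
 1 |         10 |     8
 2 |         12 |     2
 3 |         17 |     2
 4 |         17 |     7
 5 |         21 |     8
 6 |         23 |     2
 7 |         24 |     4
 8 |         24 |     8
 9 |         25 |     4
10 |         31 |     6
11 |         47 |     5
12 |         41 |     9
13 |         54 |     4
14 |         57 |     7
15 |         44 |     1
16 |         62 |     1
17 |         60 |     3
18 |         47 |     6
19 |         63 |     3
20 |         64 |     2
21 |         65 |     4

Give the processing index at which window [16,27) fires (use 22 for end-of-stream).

i=0 t=8 v=1: → [8,19),[0,11); WM=5
i=1 t=10 v=8: → [8,19),[0,11); WM=7
i=2 t=12 v=2: → [8,19); WM=9
i=3 t=17 v=2: → [16,27),[8,19); WM=14; [0,11) fires=9
i=4 t=17 v=7: → [16,27),[8,19); WM=14
i=5 t=21 v=8: → [16,27); WM=18
i=6 t=23 v=2: → [16,27); WM=20; [8,19) fires=20
i=7 t=24 v=4: → [24,35),[16,27); WM=21
i=8 t=24 v=8: → [24,35),[16,27); WM=21
i=9 t=25 v=4: → [24,35),[16,27); WM=22
i=10 t=31 v=6: → [24,35); WM=28; [16,27) fires=35
i=11 t=47 v=5: → [40,51); WM=44; [24,35) fires=22
i=12 t=41 v=9: → [40,51),[32,43); WM=44; [32,43) fires=9
i=13 t=54 v=4: → [48,59); WM=51; [40,51) fires=14
i=14 t=57 v=7: → [56,67),[48,59); WM=54
i=15 t=44 v=1: DROP (t<54-4); WM=54
i=16 t=62 v=1: → [56,67); WM=59; [48,59) fires=11
i=17 t=60 v=3: → [56,67); WM=59
i=18 t=47 v=6: DROP (t<59-4); WM=59
i=19 t=63 v=3: → [56,67); WM=60
i=20 t=64 v=2: → [64,75),[56,67); WM=61
i=21 t=65 v=4: → [64,75),[56,67); WM=62

10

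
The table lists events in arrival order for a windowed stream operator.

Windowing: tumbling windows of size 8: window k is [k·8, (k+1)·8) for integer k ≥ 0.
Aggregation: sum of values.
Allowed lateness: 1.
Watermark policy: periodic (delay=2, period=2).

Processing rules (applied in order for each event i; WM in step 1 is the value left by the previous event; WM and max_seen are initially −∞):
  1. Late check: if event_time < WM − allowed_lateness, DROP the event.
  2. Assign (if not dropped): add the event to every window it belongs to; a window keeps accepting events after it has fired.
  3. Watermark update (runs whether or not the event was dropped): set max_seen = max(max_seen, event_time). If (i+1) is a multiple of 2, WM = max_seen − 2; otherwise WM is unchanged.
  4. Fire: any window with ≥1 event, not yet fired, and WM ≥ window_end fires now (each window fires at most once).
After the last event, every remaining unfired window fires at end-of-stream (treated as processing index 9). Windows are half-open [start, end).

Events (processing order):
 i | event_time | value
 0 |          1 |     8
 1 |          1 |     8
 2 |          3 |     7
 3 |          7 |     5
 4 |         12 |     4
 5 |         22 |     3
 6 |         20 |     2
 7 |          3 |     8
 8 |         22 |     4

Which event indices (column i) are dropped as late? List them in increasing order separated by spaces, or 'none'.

7

i=0 t=1 v=8: → [0,8); WM=−∞
i=1 t=1 v=8: → [0,8); WM=-1
i=2 t=3 v=7: → [0,8); WM=-1
i=3 t=7 v=5: → [0,8); WM=5
i=4 t=12 v=4: → [8,16); WM=5
i=5 t=22 v=3: → [16,24); WM=20; [0,8) fires=28 [8,16) fires=4
i=6 t=20 v=2: → [16,24); WM=20
i=7 t=3 v=8: DROP (t<20-1); WM=20
i=8 t=22 v=4: → [16,24); WM=20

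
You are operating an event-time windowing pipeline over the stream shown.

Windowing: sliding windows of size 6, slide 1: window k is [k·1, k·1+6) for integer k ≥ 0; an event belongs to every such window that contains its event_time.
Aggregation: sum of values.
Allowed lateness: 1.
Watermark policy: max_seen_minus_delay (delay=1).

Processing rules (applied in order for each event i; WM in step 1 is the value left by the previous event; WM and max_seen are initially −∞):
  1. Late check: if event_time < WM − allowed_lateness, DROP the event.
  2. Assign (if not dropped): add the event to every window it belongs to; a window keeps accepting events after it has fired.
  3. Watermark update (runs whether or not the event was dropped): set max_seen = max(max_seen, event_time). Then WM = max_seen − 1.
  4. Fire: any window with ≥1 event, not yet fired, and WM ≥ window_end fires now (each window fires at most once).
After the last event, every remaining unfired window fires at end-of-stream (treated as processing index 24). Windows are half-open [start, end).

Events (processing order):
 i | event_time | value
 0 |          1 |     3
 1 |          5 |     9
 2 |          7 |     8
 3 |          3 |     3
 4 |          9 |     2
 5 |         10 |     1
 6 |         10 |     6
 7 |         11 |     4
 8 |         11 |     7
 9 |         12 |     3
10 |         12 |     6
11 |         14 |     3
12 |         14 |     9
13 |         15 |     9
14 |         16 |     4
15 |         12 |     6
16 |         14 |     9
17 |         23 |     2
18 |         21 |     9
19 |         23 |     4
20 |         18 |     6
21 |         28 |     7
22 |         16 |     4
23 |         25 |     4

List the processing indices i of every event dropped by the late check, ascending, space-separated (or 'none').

i=0 t=1 v=3: → [1,7),[0,6); WM=0
i=1 t=5 v=9: → [5,11),[4,10),[3,9),[2,8),[1,7),[0,6); WM=4
i=2 t=7 v=8: → [7,13),[6,12),[5,11),[4,10),[3,9),[2,8); WM=6; [0,6) fires=12
i=3 t=3 v=3: DROP (t<6-1); WM=6
i=4 t=9 v=2: → [9,15),[8,14),[7,13),[6,12),[5,11),[4,10); WM=8; [1,7) fires=12 [2,8) fires=17
i=5 t=10 v=1: → [10,16),[9,15),[8,14),[7,13),[6,12),[5,11); WM=9; [3,9) fires=17
i=6 t=10 v=6: → [10,16),[9,15),[8,14),[7,13),[6,12),[5,11); WM=9
i=7 t=11 v=4: → [11,17),[10,16),[9,15),[8,14),[7,13),[6,12); WM=10; [4,10) fires=19
i=8 t=11 v=7: → [11,17),[10,16),[9,15),[8,14),[7,13),[6,12); WM=10
i=9 t=12 v=3: → [12,18),[11,17),[10,16),[9,15),[8,14),[7,13); WM=11; [5,11) fires=26
i=10 t=12 v=6: → [12,18),[11,17),[10,16),[9,15),[8,14),[7,13); WM=11
i=11 t=14 v=3: → [14,20),[13,19),[12,18),[11,17),[10,16),[9,15); WM=13; [6,12) fires=28 [7,13) fires=37
i=12 t=14 v=9: → [14,20),[13,19),[12,18),[11,17),[10,16),[9,15); WM=13
i=13 t=15 v=9: → [15,21),[14,20),[13,19),[12,18),[11,17),[10,16); WM=14; [8,14) fires=29
i=14 t=16 v=4: → [16,22),[15,21),[14,20),[13,19),[12,18),[11,17); WM=15; [9,15) fires=41
i=15 t=12 v=6: DROP (t<15-1); WM=15
i=16 t=14 v=9: → [14,20),[13,19),[12,18),[11,17),[10,16),[9,15); WM=15
i=17 t=23 v=2: → [23,29),[22,28),[21,27),[20,26),[19,25),[18,24); WM=22; [10,16) fires=57 [11,17) fires=54 [12,18) fires=43 [13,19) fires=34 [14,20) fires=34 [15,21) fires=13 [16,22) fires=4
i=18 t=21 v=9: → [21,27),[20,26),[19,25),[18,24),[17,23),[16,22); WM=22
i=19 t=23 v=4: → [23,29),[22,28),[21,27),[20,26),[19,25),[18,24); WM=22
i=20 t=18 v=6: DROP (t<22-1); WM=22
i=21 t=28 v=7: → [28,34),[27,33),[26,32),[25,31),[24,30),[23,29); WM=27; [17,23) fires=9 [18,24) fires=15 [19,25) fires=15 [20,26) fires=15 [21,27) fires=15
i=22 t=16 v=4: DROP (t<27-1); WM=27
i=23 t=25 v=4: DROP (t<27-1); WM=27

3 15 20 22 23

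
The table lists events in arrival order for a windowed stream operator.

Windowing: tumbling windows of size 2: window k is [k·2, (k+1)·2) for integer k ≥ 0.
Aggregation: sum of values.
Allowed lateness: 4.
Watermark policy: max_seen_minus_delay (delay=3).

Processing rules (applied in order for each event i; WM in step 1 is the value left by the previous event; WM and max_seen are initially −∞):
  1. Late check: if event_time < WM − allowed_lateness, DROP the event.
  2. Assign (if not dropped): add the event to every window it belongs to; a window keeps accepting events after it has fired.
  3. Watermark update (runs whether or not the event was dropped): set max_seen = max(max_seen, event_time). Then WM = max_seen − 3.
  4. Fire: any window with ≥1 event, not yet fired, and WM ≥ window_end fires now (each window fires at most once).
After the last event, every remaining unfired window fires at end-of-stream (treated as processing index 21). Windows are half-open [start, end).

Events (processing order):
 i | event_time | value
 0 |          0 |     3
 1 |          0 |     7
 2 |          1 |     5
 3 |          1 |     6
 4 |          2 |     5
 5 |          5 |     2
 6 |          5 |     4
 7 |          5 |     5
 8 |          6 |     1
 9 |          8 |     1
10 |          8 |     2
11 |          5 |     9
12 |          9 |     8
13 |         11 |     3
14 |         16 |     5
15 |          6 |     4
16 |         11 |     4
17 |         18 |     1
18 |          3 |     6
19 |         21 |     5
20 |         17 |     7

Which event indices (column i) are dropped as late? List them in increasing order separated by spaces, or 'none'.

i=0 t=0 v=3: → [0,2); WM=-3
i=1 t=0 v=7: → [0,2); WM=-3
i=2 t=1 v=5: → [0,2); WM=-2
i=3 t=1 v=6: → [0,2); WM=-2
i=4 t=2 v=5: → [2,4); WM=-1
i=5 t=5 v=2: → [4,6); WM=2; [0,2) fires=21
i=6 t=5 v=4: → [4,6); WM=2
i=7 t=5 v=5: → [4,6); WM=2
i=8 t=6 v=1: → [6,8); WM=3
i=9 t=8 v=1: → [8,10); WM=5; [2,4) fires=5
i=10 t=8 v=2: → [8,10); WM=5
i=11 t=5 v=9: → [4,6); WM=5
i=12 t=9 v=8: → [8,10); WM=6; [4,6) fires=20
i=13 t=11 v=3: → [10,12); WM=8; [6,8) fires=1
i=14 t=16 v=5: → [16,18); WM=13; [8,10) fires=11 [10,12) fires=3
i=15 t=6 v=4: DROP (t<13-4); WM=13
i=16 t=11 v=4: → [10,12); WM=13
i=17 t=18 v=1: → [18,20); WM=15
i=18 t=3 v=6: DROP (t<15-4); WM=15
i=19 t=21 v=5: → [20,22); WM=18; [16,18) fires=5
i=20 t=17 v=7: → [16,18); WM=18

15 18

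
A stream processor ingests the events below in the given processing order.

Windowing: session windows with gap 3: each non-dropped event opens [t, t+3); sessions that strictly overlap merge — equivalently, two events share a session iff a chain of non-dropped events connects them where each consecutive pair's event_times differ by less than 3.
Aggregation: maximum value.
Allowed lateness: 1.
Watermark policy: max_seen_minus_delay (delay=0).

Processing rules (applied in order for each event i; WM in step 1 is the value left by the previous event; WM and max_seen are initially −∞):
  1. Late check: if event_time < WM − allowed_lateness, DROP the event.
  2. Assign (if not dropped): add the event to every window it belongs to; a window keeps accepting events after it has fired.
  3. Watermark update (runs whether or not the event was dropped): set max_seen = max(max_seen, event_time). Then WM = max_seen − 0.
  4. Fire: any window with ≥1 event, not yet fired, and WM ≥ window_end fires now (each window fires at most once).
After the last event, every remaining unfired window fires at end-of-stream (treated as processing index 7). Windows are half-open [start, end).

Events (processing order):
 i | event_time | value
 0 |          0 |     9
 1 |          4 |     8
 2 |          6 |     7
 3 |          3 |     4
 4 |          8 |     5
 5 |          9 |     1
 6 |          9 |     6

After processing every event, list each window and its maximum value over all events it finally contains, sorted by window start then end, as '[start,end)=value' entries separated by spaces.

[0,3)=9 [4,12)=8

i=0 t=0 v=9: → [0,3); WM=0
i=1 t=4 v=8: → [4,7); WM=4
i=2 t=6 v=7: → [4,9); WM=6
i=3 t=3 v=4: DROP (t<6-1); WM=6
i=4 t=8 v=5: → [4,11); WM=8
i=5 t=9 v=1: → [4,12); WM=9
i=6 t=9 v=6: → [4,12); WM=9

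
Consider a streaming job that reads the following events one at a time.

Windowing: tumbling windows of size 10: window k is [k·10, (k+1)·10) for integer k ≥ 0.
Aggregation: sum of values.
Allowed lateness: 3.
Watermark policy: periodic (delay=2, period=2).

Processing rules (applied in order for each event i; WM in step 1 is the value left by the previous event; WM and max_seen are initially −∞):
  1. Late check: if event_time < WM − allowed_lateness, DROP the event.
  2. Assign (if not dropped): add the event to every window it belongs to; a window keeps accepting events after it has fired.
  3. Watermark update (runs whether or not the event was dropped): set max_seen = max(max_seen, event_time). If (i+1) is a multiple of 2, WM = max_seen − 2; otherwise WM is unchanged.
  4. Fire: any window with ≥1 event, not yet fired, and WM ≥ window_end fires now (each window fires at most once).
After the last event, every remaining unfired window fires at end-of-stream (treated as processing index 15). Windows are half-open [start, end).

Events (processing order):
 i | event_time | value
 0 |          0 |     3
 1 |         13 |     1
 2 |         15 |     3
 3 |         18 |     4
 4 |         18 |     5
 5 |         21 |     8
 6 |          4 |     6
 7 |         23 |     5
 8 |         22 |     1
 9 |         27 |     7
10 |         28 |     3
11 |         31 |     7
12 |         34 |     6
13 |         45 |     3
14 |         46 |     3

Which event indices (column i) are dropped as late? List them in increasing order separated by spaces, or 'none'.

6

i=0 t=0 v=3: → [0,10); WM=−∞
i=1 t=13 v=1: → [10,20); WM=11; [0,10) fires=3
i=2 t=15 v=3: → [10,20); WM=11
i=3 t=18 v=4: → [10,20); WM=16
i=4 t=18 v=5: → [10,20); WM=16
i=5 t=21 v=8: → [20,30); WM=19
i=6 t=4 v=6: DROP (t<19-3); WM=19
i=7 t=23 v=5: → [20,30); WM=21; [10,20) fires=13
i=8 t=22 v=1: → [20,30); WM=21
i=9 t=27 v=7: → [20,30); WM=25
i=10 t=28 v=3: → [20,30); WM=25
i=11 t=31 v=7: → [30,40); WM=29
i=12 t=34 v=6: → [30,40); WM=29
i=13 t=45 v=3: → [40,50); WM=43; [20,30) fires=24 [30,40) fires=13
i=14 t=46 v=3: → [40,50); WM=43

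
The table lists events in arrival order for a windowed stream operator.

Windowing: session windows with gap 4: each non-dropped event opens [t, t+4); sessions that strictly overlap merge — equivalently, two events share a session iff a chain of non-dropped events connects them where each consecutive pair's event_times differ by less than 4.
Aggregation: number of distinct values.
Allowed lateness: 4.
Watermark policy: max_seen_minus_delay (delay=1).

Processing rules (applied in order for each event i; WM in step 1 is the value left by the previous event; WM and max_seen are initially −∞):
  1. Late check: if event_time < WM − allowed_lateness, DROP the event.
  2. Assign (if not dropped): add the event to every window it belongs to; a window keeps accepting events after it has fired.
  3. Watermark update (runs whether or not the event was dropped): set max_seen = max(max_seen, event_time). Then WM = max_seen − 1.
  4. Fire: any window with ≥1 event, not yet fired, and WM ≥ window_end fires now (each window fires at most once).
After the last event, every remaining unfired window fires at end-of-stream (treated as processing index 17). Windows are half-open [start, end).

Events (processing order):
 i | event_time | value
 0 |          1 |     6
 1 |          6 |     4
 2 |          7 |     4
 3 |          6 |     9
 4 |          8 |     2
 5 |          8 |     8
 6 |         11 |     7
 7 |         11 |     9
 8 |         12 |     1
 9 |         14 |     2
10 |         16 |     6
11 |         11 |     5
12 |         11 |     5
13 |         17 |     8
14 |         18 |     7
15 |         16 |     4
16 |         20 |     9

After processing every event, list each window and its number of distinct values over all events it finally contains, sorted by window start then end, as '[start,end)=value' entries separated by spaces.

i=0 t=1 v=6: → [1,5); WM=0
i=1 t=6 v=4: → [6,10); WM=5
i=2 t=7 v=4: → [6,11); WM=6
i=3 t=6 v=9: → [6,11); WM=6
i=4 t=8 v=2: → [6,12); WM=7
i=5 t=8 v=8: → [6,12); WM=7
i=6 t=11 v=7: → [6,15); WM=10
i=7 t=11 v=9: → [6,15); WM=10
i=8 t=12 v=1: → [6,16); WM=11
i=9 t=14 v=2: → [6,18); WM=13
i=10 t=16 v=6: → [6,20); WM=15
i=11 t=11 v=5: → [6,20); WM=15
i=12 t=11 v=5: → [6,20); WM=15
i=13 t=17 v=8: → [6,21); WM=16
i=14 t=18 v=7: → [6,22); WM=17
i=15 t=16 v=4: → [6,22); WM=17
i=16 t=20 v=9: → [6,24); WM=19

[1,5)=1 [6,24)=8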